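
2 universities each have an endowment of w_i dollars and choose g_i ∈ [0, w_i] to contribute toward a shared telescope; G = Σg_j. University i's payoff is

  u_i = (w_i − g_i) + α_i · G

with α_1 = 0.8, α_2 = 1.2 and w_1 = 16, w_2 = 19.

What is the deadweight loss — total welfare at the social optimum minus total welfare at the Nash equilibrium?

16

∂u_i/∂g_i = α_i − 1, so university i contributes w_i if α_i > 1, else 0.
α_i > 1 for i ∈ {2}; NE contributions (0, 19), G = 19.
W^NE = Σw_i − G^NE + (Σα_i)·G^NE = 35 + 1·19 = 54.
Planner: ∂(Σu_j)/∂g_i = Σα_j − 1 = 1 > 0, so everyone contributes w_i; G^SO = 35, W^SO = 35 + 1·35 = 70.
Deadweight loss = 16.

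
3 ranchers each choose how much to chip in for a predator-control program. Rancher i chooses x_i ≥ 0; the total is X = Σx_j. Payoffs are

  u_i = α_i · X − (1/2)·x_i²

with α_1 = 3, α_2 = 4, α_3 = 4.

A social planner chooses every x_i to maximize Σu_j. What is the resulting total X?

Planner FOC: ∂(Σu_j)/∂x_i = (Σα_j) − x_i = 0, so x_i^SO = Σα_j = 11 for every i; X^SO = 33.

33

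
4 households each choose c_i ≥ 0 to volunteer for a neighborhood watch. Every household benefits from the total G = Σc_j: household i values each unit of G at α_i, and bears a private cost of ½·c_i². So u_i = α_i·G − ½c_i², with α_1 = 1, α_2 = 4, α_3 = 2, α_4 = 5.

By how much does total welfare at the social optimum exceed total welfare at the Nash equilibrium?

Household i's FOC: ∂u_i/∂c_i = α_i − c_i = 0, so c_i* = α_i.
NE contributions = (1, 4, 2, 5); G = 12.
W^NE = (Σα)·G − ½Σα_i² = 12² − ½·46 = 121.
Planner sets c_i = Σα_j = 12 for every i, so G^SO = 4·12 = 48.
W^SO = (Σα)·G^SO − ½·4·(Σα)² = (4/2)·12² = 288.
Deadweight loss = W^SO − W^NE = 167.

167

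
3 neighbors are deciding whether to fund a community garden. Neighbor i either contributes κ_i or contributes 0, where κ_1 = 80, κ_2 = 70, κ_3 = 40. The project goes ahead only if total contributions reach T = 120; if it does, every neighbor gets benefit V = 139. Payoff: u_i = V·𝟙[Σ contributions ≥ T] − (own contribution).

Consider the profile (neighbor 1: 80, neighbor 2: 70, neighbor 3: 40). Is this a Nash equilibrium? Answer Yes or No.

No

Total = 190 ≥ 120: provided.
Neighbor 1 (pledges 80, payoff 59): dropping to 0 → total 110, payoff 0. No gain.
Neighbor 2 (pledges 70, payoff 69): dropping to 0 → total 120, payoff 139. Profitable deviation.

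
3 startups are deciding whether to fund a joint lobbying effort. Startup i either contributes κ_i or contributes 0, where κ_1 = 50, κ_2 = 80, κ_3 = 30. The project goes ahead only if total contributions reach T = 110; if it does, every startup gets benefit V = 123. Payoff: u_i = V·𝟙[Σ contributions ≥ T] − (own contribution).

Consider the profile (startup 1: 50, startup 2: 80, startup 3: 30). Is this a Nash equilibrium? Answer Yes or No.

No

Total = 160 ≥ 110: provided.
Startup 1 (pledges 50, payoff 73): dropping to 0 → total 110, payoff 123. Profitable deviation.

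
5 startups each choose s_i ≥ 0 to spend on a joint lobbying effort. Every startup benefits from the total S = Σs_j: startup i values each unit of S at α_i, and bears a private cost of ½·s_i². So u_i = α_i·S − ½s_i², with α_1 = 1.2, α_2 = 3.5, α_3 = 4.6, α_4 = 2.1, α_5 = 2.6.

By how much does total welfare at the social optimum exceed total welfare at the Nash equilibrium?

Startup i's FOC: ∂u_i/∂s_i = α_i − s_i = 0, so s_i* = α_i.
NE contributions = (1.2, 3.5, 4.6, 2.1, 2.6); S = 14.
W^NE = (Σα)·S − ½Σα_i² = 14² − ½·46.02 = 172.99.
Planner sets s_i = Σα_j = 14 for every i, so S^SO = 5·14 = 70.
W^SO = (Σα)·S^SO − ½·5·(Σα)² = (5/2)·14² = 490.
Deadweight loss = W^SO − W^NE = 317.01.

317.01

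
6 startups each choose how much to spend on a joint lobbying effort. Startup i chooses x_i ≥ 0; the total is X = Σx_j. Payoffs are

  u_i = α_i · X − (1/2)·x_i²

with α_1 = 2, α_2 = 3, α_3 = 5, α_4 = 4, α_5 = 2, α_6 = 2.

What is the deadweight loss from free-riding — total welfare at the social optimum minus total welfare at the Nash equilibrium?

679

Startup i's FOC: ∂u_i/∂x_i = α_i − x_i = 0, so x_i* = α_i.
NE contributions = (2, 3, 5, 4, 2, 2); X = 18.
W^NE = (Σα)·X − ½Σα_i² = 18² − ½·62 = 293.
Planner sets x_i = Σα_j = 18 for every i, so X^SO = 6·18 = 108.
W^SO = (Σα)·X^SO − ½·6·(Σα)² = (6/2)·18² = 972.
Deadweight loss = W^SO − W^NE = 679.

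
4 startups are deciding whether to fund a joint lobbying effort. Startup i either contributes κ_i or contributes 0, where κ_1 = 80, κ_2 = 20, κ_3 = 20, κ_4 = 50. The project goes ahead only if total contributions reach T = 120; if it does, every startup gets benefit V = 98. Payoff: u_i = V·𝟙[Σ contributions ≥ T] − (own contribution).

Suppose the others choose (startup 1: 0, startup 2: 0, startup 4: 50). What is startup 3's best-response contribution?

Others' total = 50. Even contributing 20 gives 70 < 120: no benefit either way.
Best response: 0.

0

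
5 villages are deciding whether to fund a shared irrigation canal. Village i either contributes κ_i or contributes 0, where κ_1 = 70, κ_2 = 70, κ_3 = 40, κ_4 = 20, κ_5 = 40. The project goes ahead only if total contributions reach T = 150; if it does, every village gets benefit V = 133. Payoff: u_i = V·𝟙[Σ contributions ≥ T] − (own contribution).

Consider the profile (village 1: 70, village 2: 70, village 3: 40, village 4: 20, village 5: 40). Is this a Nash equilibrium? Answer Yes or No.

No

Total = 240 ≥ 150: provided.
Village 1 (pledges 70, payoff 63): dropping to 0 → total 170, payoff 133. Profitable deviation.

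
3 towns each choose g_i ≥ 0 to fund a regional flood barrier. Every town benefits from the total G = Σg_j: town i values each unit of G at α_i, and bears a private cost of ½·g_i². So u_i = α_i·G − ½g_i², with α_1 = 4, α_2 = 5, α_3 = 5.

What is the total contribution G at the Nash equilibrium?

14

Town i's FOC: ∂u_i/∂g_i = α_i − g_i = 0, so g_i* = α_i.
NE contributions = (4, 5, 5); G = 14.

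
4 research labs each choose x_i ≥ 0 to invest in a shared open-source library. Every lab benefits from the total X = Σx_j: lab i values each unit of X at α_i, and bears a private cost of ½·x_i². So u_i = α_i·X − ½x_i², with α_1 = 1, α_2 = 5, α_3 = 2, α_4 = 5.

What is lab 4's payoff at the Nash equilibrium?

52.5

Lab i's FOC: ∂u_i/∂x_i = α_i − x_i = 0, so x_i* = α_i.
NE contributions = (1, 5, 2, 5); X = 13.
u_4 = α_4·X − ½·(x_4)² = 5·13 − ½·5² = 52.5.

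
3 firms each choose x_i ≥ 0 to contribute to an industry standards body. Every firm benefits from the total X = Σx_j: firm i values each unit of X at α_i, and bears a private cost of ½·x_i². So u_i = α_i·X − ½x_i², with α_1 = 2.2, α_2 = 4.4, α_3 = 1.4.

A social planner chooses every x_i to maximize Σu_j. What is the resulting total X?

24

Planner FOC: ∂(Σu_j)/∂x_i = (Σα_j) − x_i = 0, so x_i^SO = Σα_j = 8 for every i; X^SO = 24.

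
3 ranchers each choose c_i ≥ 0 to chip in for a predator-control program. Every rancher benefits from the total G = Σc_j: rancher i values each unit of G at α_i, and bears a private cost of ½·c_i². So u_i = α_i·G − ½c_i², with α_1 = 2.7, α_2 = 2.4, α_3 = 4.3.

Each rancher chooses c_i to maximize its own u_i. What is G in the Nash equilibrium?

Rancher i's FOC: ∂u_i/∂c_i = α_i − c_i = 0, so c_i* = α_i.
NE contributions = (2.7, 2.4, 4.3); G = 9.4.

9.4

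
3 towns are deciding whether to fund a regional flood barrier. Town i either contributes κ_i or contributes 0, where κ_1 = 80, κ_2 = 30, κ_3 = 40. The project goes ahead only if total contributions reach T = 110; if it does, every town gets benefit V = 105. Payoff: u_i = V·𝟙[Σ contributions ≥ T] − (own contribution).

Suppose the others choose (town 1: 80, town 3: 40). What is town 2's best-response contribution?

0

Others' total = 120 ≥ 110; contributing adds cost 30 for no extra benefit.
Best response: 0.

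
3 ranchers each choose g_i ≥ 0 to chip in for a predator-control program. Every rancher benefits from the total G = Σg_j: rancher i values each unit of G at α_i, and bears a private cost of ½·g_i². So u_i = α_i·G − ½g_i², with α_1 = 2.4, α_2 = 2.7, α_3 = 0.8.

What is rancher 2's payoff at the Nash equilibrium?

12.285

Rancher i's FOC: ∂u_i/∂g_i = α_i − g_i = 0, so g_i* = α_i.
NE contributions = (2.4, 2.7, 0.8); G = 5.9.
u_2 = α_2·G − ½·(g_2)² = 2.7·5.9 − ½·2.7² = 12.285.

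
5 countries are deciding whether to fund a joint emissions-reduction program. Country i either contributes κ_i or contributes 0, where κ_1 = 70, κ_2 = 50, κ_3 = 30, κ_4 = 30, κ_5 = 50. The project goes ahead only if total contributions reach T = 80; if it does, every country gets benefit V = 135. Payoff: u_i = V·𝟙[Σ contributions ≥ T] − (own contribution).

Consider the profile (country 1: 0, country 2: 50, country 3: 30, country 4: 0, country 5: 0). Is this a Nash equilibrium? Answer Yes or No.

Yes

Total = 80 ≥ 80: provided.
Country 1 (pledges 0, payoff 135): pledging 70 → total 150, payoff 65. No gain.
Country 2 (pledges 50, payoff 85): dropping to 0 → total 30, payoff 0. No gain.
Country 3 (pledges 30, payoff 105): dropping to 0 → total 50, payoff 0. No gain.
Country 4 (pledges 0, payoff 135): pledging 30 → total 110, payoff 105. No gain.
Country 5 (pledges 0, payoff 135): pledging 50 → total 130, payoff 85. No gain.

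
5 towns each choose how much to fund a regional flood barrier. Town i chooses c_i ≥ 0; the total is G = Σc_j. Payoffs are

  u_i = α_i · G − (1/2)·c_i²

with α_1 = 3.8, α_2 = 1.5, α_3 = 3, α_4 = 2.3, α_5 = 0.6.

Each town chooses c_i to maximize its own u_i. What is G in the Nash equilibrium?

11.2

Town i's FOC: ∂u_i/∂c_i = α_i − c_i = 0, so c_i* = α_i.
NE contributions = (3.8, 1.5, 3, 2.3, 0.6); G = 11.2.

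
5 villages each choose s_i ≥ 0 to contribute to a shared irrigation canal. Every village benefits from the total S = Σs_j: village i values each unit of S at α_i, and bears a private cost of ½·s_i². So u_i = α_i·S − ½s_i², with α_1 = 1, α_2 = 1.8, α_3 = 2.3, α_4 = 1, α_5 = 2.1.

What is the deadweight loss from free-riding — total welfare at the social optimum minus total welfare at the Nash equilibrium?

108.33

Village i's FOC: ∂u_i/∂s_i = α_i − s_i = 0, so s_i* = α_i.
NE contributions = (1, 1.8, 2.3, 1, 2.1); S = 8.2.
W^NE = (Σα)·S − ½Σα_i² = 8.2² − ½·14.94 = 59.77.
Planner sets s_i = Σα_j = 8.2 for every i, so S^SO = 5·8.2 = 41.
W^SO = (Σα)·S^SO − ½·5·(Σα)² = (5/2)·8.2² = 168.1.
Deadweight loss = W^SO − W^NE = 108.33.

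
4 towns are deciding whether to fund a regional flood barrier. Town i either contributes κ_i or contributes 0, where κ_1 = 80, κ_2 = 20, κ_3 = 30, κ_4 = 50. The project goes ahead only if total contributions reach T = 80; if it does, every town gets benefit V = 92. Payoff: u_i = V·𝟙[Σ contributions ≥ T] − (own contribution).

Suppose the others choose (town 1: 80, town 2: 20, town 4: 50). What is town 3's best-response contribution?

0

Others' total = 150 ≥ 80; contributing adds cost 30 for no extra benefit.
Best response: 0.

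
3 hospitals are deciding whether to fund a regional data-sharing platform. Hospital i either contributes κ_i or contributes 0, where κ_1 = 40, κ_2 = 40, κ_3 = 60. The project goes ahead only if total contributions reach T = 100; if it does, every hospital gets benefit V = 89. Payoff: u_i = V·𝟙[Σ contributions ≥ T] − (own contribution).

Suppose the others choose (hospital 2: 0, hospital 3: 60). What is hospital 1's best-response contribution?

40

Others' total = 60. Contributing 40 brings total to 100 ≥ 100: gain V − κ_1 = 49.
Best response: 40.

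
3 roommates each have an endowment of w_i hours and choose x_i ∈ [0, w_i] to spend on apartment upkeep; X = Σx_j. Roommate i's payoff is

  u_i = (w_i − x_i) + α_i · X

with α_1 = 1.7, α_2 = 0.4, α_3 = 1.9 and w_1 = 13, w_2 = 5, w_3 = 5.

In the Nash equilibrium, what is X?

∂u_i/∂x_i = α_i − 1, so roommate i contributes w_i if α_i > 1, else 0.
α_i > 1 for i ∈ {1, 3}; NE contributions (13, 0, 5), X = 18.

18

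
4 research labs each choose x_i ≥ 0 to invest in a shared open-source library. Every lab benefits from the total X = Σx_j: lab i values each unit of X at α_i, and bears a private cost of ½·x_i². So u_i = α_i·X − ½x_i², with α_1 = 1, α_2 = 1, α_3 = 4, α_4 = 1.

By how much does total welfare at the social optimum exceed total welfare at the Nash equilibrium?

58.5

Lab i's FOC: ∂u_i/∂x_i = α_i − x_i = 0, so x_i* = α_i.
NE contributions = (1, 1, 4, 1); X = 7.
W^NE = (Σα)·X − ½Σα_i² = 7² − ½·19 = 39.5.
Planner sets x_i = Σα_j = 7 for every i, so X^SO = 4·7 = 28.
W^SO = (Σα)·X^SO − ½·4·(Σα)² = (4/2)·7² = 98.
Deadweight loss = W^SO − W^NE = 58.5.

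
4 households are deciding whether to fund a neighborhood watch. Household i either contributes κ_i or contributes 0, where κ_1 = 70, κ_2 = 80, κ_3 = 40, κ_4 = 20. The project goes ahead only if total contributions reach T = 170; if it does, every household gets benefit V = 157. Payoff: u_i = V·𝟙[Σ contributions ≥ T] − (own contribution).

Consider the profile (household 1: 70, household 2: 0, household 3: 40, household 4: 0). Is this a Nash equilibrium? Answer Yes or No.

Total = 110 < 170: not provided.
Household 1 (pledges 70, payoff -70): dropping to 0 → total 40, payoff 0. Profitable deviation.

No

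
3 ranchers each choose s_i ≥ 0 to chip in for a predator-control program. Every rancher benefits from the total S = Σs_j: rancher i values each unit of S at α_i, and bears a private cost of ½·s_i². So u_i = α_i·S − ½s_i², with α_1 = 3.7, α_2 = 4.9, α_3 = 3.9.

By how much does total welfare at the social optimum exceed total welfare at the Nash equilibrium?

104.58

Rancher i's FOC: ∂u_i/∂s_i = α_i − s_i = 0, so s_i* = α_i.
NE contributions = (3.7, 4.9, 3.9); S = 12.5.
W^NE = (Σα)·S − ½Σα_i² = 12.5² − ½·52.91 = 129.795.
Planner sets s_i = Σα_j = 12.5 for every i, so S^SO = 3·12.5 = 37.5.
W^SO = (Σα)·S^SO − ½·3·(Σα)² = (3/2)·12.5² = 234.375.
Deadweight loss = W^SO − W^NE = 104.58.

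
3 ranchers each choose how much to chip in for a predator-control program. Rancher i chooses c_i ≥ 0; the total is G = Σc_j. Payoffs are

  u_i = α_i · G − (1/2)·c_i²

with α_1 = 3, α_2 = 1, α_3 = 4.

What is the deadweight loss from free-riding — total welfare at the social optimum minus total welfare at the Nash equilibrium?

Rancher i's FOC: ∂u_i/∂c_i = α_i − c_i = 0, so c_i* = α_i.
NE contributions = (3, 1, 4); G = 8.
W^NE = (Σα)·G − ½Σα_i² = 8² − ½·26 = 51.
Planner sets c_i = Σα_j = 8 for every i, so G^SO = 3·8 = 24.
W^SO = (Σα)·G^SO − ½·3·(Σα)² = (3/2)·8² = 96.
Deadweight loss = W^SO − W^NE = 45.

45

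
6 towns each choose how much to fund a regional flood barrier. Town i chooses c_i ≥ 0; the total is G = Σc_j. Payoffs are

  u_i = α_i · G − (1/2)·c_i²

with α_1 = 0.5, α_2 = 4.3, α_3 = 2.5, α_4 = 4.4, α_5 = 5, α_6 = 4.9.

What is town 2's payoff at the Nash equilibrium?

83.635

Town i's FOC: ∂u_i/∂c_i = α_i − c_i = 0, so c_i* = α_i.
NE contributions = (0.5, 4.3, 2.5, 4.4, 5, 4.9); G = 21.6.
u_2 = α_2·G − ½·(c_2)² = 4.3·21.6 − ½·4.3² = 83.635.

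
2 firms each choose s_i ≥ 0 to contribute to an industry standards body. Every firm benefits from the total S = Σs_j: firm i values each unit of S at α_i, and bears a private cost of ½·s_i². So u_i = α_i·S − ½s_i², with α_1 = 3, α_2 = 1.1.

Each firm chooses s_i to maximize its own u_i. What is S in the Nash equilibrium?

4.1

Firm i's FOC: ∂u_i/∂s_i = α_i − s_i = 0, so s_i* = α_i.
NE contributions = (3, 1.1); S = 4.1.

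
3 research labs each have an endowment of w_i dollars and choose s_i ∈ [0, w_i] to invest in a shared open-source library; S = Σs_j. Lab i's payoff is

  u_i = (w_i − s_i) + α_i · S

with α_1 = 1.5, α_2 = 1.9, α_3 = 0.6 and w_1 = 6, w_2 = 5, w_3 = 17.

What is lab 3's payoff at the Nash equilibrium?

∂u_i/∂s_i = α_i − 1, so lab i contributes w_i if α_i > 1, else 0.
α_i > 1 for i ∈ {1, 2}; NE contributions (6, 5, 0), S = 11.
u_3 = (17 − 0) + 0.6·11 = 23.6.

23.6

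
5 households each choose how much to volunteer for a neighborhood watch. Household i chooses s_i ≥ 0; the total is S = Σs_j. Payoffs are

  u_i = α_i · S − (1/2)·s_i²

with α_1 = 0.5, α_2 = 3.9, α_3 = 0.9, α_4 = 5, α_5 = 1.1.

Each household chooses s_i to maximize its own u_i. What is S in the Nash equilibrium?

Household i's FOC: ∂u_i/∂s_i = α_i − s_i = 0, so s_i* = α_i.
NE contributions = (0.5, 3.9, 0.9, 5, 1.1); S = 11.4.

11.4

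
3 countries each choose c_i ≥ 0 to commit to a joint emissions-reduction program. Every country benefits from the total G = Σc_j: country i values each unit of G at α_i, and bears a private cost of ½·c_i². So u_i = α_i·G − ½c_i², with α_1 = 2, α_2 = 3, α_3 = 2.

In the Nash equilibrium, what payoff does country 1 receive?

12

Country i's FOC: ∂u_i/∂c_i = α_i − c_i = 0, so c_i* = α_i.
NE contributions = (2, 3, 2); G = 7.
u_1 = α_1·G − ½·(c_1)² = 2·7 − ½·2² = 12.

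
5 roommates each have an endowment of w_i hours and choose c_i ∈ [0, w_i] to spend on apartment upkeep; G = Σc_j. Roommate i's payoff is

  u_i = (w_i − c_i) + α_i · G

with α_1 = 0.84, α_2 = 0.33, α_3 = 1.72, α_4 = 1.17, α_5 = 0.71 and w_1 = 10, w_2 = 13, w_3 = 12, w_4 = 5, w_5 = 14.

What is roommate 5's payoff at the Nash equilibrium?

26.07

∂u_i/∂c_i = α_i − 1, so roommate i contributes w_i if α_i > 1, else 0.
α_i > 1 for i ∈ {3, 4}; NE contributions (0, 0, 12, 5, 0), G = 17.
u_5 = (14 − 0) + 0.71·17 = 26.07.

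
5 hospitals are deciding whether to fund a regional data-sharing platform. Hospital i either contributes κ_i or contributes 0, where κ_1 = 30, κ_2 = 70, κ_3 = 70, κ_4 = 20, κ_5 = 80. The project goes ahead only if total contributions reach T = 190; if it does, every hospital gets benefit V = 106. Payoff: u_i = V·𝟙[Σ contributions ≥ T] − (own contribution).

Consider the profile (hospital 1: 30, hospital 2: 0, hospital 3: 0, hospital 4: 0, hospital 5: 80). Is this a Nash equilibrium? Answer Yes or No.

Total = 110 < 190: not provided.
Hospital 1 (pledges 30, payoff -30): dropping to 0 → total 80, payoff 0. Profitable deviation.

No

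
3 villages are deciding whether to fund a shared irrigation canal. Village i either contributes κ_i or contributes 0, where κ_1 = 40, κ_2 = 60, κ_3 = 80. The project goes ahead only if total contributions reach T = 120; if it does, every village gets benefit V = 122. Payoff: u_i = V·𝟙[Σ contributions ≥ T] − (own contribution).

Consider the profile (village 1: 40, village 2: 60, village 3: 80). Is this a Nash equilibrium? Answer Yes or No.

No

Total = 180 ≥ 120: provided.
Village 1 (pledges 40, payoff 82): dropping to 0 → total 140, payoff 122. Profitable deviation.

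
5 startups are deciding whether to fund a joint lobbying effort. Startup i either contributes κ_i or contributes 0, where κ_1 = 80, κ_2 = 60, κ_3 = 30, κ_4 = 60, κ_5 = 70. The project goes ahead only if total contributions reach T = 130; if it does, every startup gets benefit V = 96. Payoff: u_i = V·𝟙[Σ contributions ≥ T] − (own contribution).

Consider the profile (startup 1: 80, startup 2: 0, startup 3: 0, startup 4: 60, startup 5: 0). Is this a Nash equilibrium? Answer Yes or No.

Total = 140 ≥ 130: provided.
Startup 1 (pledges 80, payoff 16): dropping to 0 → total 60, payoff 0. No gain.
Startup 2 (pledges 0, payoff 96): pledging 60 → total 200, payoff 36. No gain.
Startup 3 (pledges 0, payoff 96): pledging 30 → total 170, payoff 66. No gain.
Startup 4 (pledges 60, payoff 36): dropping to 0 → total 80, payoff 0. No gain.
Startup 5 (pledges 0, payoff 96): pledging 70 → total 210, payoff 26. No gain.

Yes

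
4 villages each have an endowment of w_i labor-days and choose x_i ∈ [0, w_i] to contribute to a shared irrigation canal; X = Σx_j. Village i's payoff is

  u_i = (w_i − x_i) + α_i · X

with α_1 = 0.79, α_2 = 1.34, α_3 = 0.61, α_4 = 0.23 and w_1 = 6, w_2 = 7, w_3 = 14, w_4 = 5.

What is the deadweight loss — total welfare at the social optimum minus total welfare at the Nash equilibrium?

∂u_i/∂x_i = α_i − 1, so village i contributes w_i if α_i > 1, else 0.
α_i > 1 for i ∈ {2}; NE contributions (0, 7, 0, 0), X = 7.
W^NE = Σw_i − X^NE + (Σα_i)·X^NE = 32 + 1.97·7 = 45.79.
Planner: ∂(Σu_j)/∂x_i = Σα_j − 1 = 1.97 > 0, so everyone contributes w_i; X^SO = 32, W^SO = 32 + 1.97·32 = 95.04.
Deadweight loss = 49.25.

49.25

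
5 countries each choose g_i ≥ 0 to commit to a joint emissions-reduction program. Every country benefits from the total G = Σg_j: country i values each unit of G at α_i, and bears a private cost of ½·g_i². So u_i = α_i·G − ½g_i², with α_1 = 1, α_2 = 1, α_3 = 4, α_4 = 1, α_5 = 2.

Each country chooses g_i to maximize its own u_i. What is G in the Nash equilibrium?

Country i's FOC: ∂u_i/∂g_i = α_i − g_i = 0, so g_i* = α_i.
NE contributions = (1, 1, 4, 1, 2); G = 9.

9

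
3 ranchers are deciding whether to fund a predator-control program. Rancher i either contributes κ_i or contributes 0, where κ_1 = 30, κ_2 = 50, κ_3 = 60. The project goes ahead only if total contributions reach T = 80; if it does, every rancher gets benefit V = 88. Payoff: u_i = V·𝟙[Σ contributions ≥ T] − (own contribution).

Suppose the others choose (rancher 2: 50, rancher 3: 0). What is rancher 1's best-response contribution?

Others' total = 50. Contributing 30 brings total to 80 ≥ 80: gain V − κ_1 = 58.
Best response: 30.

30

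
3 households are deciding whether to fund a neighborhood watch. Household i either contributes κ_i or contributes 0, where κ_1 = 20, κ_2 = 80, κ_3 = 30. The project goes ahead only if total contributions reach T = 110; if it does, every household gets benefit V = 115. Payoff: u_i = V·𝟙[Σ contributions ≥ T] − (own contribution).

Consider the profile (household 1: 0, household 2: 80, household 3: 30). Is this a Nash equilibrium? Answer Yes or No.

Total = 110 ≥ 110: provided.
Household 1 (pledges 0, payoff 115): pledging 20 → total 130, payoff 95. No gain.
Household 2 (pledges 80, payoff 35): dropping to 0 → total 30, payoff 0. No gain.
Household 3 (pledges 30, payoff 85): dropping to 0 → total 80, payoff 0. No gain.

Yes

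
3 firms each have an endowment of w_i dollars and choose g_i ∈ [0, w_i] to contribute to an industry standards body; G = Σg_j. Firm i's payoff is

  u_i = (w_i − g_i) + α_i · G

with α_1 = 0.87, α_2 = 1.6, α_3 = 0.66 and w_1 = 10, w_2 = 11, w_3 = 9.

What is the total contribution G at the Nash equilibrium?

∂u_i/∂g_i = α_i − 1, so firm i contributes w_i if α_i > 1, else 0.
α_i > 1 for i ∈ {2}; NE contributions (0, 11, 0), G = 11.

11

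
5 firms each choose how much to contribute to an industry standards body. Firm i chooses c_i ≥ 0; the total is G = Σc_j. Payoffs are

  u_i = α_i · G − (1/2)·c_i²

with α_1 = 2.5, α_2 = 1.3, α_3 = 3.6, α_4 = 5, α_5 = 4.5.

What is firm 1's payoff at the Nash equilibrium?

Firm i's FOC: ∂u_i/∂c_i = α_i − c_i = 0, so c_i* = α_i.
NE contributions = (2.5, 1.3, 3.6, 5, 4.5); G = 16.9.
u_1 = α_1·G − ½·(c_1)² = 2.5·16.9 − ½·2.5² = 39.125.

39.125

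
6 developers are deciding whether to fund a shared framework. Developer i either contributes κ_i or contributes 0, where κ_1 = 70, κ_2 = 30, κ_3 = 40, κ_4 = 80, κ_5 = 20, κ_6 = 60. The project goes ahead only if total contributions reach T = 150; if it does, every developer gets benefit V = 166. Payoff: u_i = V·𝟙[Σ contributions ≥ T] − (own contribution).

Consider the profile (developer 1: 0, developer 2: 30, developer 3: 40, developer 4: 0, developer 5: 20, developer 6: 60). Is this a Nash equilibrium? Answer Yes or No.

Yes

Total = 150 ≥ 150: provided.
Developer 1 (pledges 0, payoff 166): pledging 70 → total 220, payoff 96. No gain.
Developer 2 (pledges 30, payoff 136): dropping to 0 → total 120, payoff 0. No gain.
Developer 3 (pledges 40, payoff 126): dropping to 0 → total 110, payoff 0. No gain.
Developer 4 (pledges 0, payoff 166): pledging 80 → total 230, payoff 86. No gain.
Developer 5 (pledges 20, payoff 146): dropping to 0 → total 130, payoff 0. No gain.
Developer 6 (pledges 60, payoff 106): dropping to 0 → total 90, payoff 0. No gain.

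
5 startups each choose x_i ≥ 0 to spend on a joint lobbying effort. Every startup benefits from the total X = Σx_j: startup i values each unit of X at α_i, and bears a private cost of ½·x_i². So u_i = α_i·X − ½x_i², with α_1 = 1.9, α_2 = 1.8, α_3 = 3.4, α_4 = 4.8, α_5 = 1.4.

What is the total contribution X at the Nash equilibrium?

Startup i's FOC: ∂u_i/∂x_i = α_i − x_i = 0, so x_i* = α_i.
NE contributions = (1.9, 1.8, 3.4, 4.8, 1.4); X = 13.3.

13.3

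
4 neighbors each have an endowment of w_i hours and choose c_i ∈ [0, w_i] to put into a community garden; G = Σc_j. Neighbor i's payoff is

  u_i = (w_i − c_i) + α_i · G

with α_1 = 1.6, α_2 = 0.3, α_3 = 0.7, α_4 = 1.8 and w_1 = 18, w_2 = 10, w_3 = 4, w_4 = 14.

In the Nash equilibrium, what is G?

∂u_i/∂c_i = α_i − 1, so neighbor i contributes w_i if α_i > 1, else 0.
α_i > 1 for i ∈ {1, 4}; NE contributions (18, 0, 0, 14), G = 32.

32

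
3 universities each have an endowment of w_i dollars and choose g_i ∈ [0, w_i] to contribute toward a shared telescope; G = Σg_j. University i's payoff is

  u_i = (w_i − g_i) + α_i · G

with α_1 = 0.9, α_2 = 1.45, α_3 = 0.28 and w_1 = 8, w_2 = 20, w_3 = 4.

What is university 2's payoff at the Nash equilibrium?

29

∂u_i/∂g_i = α_i − 1, so university i contributes w_i if α_i > 1, else 0.
α_i > 1 for i ∈ {2}; NE contributions (0, 20, 0), G = 20.
u_2 = (20 − 20) + 1.45·20 = 29.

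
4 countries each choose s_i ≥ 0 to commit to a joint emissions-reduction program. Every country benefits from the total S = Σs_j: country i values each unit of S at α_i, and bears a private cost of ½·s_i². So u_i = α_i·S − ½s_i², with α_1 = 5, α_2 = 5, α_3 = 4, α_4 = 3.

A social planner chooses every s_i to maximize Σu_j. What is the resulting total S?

68

Planner FOC: ∂(Σu_j)/∂s_i = (Σα_j) − s_i = 0, so s_i^SO = Σα_j = 17 for every i; S^SO = 68.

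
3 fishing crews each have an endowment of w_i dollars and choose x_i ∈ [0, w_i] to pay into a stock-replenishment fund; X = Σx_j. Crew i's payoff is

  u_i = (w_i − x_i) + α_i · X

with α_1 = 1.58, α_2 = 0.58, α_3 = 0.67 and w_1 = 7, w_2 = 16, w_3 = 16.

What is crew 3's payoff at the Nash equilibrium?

∂u_i/∂x_i = α_i − 1, so crew i contributes w_i if α_i > 1, else 0.
α_i > 1 for i ∈ {1}; NE contributions (7, 0, 0), X = 7.
u_3 = (16 − 0) + 0.67·7 = 20.69.

20.69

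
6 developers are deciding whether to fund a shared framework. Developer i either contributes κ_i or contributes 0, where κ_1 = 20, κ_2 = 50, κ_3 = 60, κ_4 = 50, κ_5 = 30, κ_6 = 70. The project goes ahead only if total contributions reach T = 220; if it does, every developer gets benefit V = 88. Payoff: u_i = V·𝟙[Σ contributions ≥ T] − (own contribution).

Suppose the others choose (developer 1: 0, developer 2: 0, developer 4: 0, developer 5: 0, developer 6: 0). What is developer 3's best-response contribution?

Others' total = 0. Even contributing 60 gives 60 < 220: no benefit either way.
Best response: 0.

0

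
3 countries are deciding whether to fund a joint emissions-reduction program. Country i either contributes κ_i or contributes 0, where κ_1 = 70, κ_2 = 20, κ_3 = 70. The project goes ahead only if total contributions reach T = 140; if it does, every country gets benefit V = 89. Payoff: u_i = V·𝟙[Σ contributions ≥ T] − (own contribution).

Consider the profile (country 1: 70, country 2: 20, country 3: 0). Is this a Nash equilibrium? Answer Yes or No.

No

Total = 90 < 140: not provided.
Country 1 (pledges 70, payoff -70): dropping to 0 → total 20, payoff 0. Profitable deviation.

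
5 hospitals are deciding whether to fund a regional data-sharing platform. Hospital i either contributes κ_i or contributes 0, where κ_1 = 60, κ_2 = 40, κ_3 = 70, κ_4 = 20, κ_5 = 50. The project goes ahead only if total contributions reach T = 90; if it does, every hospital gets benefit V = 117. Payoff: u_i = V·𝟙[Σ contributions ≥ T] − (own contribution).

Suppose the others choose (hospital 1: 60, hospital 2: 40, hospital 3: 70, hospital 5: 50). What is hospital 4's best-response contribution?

Others' total = 220 ≥ 90; contributing adds cost 20 for no extra benefit.
Best response: 0.

0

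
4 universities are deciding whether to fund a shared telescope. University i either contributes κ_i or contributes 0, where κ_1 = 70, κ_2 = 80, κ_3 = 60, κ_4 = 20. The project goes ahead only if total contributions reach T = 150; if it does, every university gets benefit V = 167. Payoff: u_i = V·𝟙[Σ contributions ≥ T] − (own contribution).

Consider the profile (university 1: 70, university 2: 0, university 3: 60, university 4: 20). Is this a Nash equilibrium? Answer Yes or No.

Total = 150 ≥ 150: provided.
University 1 (pledges 70, payoff 97): dropping to 0 → total 80, payoff 0. No gain.
University 2 (pledges 0, payoff 167): pledging 80 → total 230, payoff 87. No gain.
University 3 (pledges 60, payoff 107): dropping to 0 → total 90, payoff 0. No gain.
University 4 (pledges 20, payoff 147): dropping to 0 → total 130, payoff 0. No gain.

Yes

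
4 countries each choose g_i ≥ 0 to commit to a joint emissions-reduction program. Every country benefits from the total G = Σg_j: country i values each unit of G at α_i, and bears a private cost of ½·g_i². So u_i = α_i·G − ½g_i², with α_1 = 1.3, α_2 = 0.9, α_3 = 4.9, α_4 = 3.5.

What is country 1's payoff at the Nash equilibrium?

Country i's FOC: ∂u_i/∂g_i = α_i − g_i = 0, so g_i* = α_i.
NE contributions = (1.3, 0.9, 4.9, 3.5); G = 10.6.
u_1 = α_1·G − ½·(g_1)² = 1.3·10.6 − ½·1.3² = 12.935.

12.935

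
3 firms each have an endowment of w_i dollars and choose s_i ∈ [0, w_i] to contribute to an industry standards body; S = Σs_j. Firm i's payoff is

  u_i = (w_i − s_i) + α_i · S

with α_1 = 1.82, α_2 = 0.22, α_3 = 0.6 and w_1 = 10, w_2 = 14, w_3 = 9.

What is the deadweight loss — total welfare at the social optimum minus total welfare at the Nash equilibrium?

∂u_i/∂s_i = α_i − 1, so firm i contributes w_i if α_i > 1, else 0.
α_i > 1 for i ∈ {1}; NE contributions (10, 0, 0), S = 10.
W^NE = Σw_i − S^NE + (Σα_i)·S^NE = 33 + 1.64·10 = 49.4.
Planner: ∂(Σu_j)/∂s_i = Σα_j − 1 = 1.64 > 0, so everyone contributes w_i; S^SO = 33, W^SO = 33 + 1.64·33 = 87.12.
Deadweight loss = 37.72.

37.72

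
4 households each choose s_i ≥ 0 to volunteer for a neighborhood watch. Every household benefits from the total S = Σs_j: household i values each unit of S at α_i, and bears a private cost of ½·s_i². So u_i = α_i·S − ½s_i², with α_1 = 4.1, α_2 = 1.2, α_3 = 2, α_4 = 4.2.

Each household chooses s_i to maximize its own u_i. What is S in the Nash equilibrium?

Household i's FOC: ∂u_i/∂s_i = α_i − s_i = 0, so s_i* = α_i.
NE contributions = (4.1, 1.2, 2, 4.2); S = 11.5.

11.5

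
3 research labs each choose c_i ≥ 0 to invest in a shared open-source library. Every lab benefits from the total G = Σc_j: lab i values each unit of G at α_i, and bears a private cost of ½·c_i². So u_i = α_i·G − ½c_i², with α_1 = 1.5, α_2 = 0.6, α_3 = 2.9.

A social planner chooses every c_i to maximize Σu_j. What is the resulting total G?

15

Planner FOC: ∂(Σu_j)/∂c_i = (Σα_j) − c_i = 0, so c_i^SO = Σα_j = 5 for every i; G^SO = 15.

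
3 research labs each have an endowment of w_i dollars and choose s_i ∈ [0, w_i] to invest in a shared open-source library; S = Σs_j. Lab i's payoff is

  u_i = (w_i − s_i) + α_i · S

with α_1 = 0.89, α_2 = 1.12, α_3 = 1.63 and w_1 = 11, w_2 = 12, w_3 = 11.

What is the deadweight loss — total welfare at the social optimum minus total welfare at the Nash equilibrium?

29.04

∂u_i/∂s_i = α_i − 1, so lab i contributes w_i if α_i > 1, else 0.
α_i > 1 for i ∈ {2, 3}; NE contributions (0, 12, 11), S = 23.
W^NE = Σw_i − S^NE + (Σα_i)·S^NE = 34 + 2.64·23 = 94.72.
Planner: ∂(Σu_j)/∂s_i = Σα_j − 1 = 2.64 > 0, so everyone contributes w_i; S^SO = 34, W^SO = 34 + 2.64·34 = 123.76.
Deadweight loss = 29.04.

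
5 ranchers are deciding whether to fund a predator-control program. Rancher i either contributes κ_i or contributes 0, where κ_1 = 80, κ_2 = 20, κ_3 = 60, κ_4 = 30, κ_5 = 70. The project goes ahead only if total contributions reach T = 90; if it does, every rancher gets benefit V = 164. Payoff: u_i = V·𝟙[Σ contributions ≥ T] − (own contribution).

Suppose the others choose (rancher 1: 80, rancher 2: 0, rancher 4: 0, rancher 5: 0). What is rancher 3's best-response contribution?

60

Others' total = 80. Contributing 60 brings total to 140 ≥ 90: gain V − κ_3 = 104.
Best response: 60.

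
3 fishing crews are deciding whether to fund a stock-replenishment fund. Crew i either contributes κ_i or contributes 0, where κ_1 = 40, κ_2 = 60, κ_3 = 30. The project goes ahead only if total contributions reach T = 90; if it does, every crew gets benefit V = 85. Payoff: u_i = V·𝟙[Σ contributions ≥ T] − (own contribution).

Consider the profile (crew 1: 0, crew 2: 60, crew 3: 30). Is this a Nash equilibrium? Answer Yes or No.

Yes

Total = 90 ≥ 90: provided.
Crew 1 (pledges 0, payoff 85): pledging 40 → total 130, payoff 45. No gain.
Crew 2 (pledges 60, payoff 25): dropping to 0 → total 30, payoff 0. No gain.
Crew 3 (pledges 30, payoff 55): dropping to 0 → total 60, payoff 0. No gain.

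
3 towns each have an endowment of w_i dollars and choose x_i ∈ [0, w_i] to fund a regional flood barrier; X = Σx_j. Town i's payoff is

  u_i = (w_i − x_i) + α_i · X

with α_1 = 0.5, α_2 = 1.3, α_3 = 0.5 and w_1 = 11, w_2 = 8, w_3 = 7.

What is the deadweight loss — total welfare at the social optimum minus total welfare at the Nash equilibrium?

23.4

∂u_i/∂x_i = α_i − 1, so town i contributes w_i if α_i > 1, else 0.
α_i > 1 for i ∈ {2}; NE contributions (0, 8, 0), X = 8.
W^NE = Σw_i − X^NE + (Σα_i)·X^NE = 26 + 1.3·8 = 36.4.
Planner: ∂(Σu_j)/∂x_i = Σα_j − 1 = 1.3 > 0, so everyone contributes w_i; X^SO = 26, W^SO = 26 + 1.3·26 = 59.8.
Deadweight loss = 23.4.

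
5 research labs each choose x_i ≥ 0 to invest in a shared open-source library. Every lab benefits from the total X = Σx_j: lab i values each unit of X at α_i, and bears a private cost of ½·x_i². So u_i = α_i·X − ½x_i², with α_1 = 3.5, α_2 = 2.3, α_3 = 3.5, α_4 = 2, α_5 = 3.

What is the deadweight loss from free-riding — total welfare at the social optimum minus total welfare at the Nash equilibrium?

328.13

Lab i's FOC: ∂u_i/∂x_i = α_i − x_i = 0, so x_i* = α_i.
NE contributions = (3.5, 2.3, 3.5, 2, 3); X = 14.3.
W^NE = (Σα)·X − ½Σα_i² = 14.3² − ½·42.79 = 183.095.
Planner sets x_i = Σα_j = 14.3 for every i, so X^SO = 5·14.3 = 71.5.
W^SO = (Σα)·X^SO − ½·5·(Σα)² = (5/2)·14.3² = 511.225.
Deadweight loss = W^SO − W^NE = 328.13.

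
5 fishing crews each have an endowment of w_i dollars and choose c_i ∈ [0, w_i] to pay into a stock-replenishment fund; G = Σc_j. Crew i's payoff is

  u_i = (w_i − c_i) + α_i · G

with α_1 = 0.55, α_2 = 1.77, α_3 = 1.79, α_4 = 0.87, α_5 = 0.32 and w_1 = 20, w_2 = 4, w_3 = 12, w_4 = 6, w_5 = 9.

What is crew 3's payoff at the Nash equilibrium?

28.64

∂u_i/∂c_i = α_i − 1, so crew i contributes w_i if α_i > 1, else 0.
α_i > 1 for i ∈ {2, 3}; NE contributions (0, 4, 12, 0, 0), G = 16.
u_3 = (12 − 12) + 1.79·16 = 28.64.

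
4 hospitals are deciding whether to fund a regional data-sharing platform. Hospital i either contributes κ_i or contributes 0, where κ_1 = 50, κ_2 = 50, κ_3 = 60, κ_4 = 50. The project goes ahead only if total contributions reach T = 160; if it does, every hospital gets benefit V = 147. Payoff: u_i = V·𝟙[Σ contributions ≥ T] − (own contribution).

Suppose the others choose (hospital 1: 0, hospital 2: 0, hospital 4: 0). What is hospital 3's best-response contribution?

0

Others' total = 0. Even contributing 60 gives 60 < 160: no benefit either way.
Best response: 0.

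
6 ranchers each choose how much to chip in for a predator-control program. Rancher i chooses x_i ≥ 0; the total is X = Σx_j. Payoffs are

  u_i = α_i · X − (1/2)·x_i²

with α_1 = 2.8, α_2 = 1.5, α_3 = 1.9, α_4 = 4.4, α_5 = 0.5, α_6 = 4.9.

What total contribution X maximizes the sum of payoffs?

96

Planner FOC: ∂(Σu_j)/∂x_i = (Σα_j) − x_i = 0, so x_i^SO = Σα_j = 16 for every i; X^SO = 96.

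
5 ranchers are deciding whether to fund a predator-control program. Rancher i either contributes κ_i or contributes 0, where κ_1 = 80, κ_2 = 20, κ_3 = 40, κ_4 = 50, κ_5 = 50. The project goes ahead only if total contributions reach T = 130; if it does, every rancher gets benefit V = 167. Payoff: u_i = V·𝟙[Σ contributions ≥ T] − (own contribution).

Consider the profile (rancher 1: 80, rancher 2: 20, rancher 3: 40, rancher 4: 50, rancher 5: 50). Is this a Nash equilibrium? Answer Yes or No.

Total = 240 ≥ 130: provided.
Rancher 1 (pledges 80, payoff 87): dropping to 0 → total 160, payoff 167. Profitable deviation.

No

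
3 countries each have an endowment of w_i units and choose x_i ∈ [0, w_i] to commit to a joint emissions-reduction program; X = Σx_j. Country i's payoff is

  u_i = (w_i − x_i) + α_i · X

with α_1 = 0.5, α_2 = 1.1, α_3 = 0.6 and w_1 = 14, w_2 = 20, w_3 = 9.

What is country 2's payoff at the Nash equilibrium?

∂u_i/∂x_i = α_i − 1, so country i contributes w_i if α_i > 1, else 0.
α_i > 1 for i ∈ {2}; NE contributions (0, 20, 0), X = 20.
u_2 = (20 − 20) + 1.1·20 = 22.

22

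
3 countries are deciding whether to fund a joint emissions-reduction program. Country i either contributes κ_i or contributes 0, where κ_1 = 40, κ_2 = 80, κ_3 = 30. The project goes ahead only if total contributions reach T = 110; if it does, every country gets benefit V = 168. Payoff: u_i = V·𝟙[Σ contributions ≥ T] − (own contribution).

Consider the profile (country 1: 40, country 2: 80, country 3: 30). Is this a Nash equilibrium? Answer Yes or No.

Total = 150 ≥ 110: provided.
Country 1 (pledges 40, payoff 128): dropping to 0 → total 110, payoff 168. Profitable deviation.

No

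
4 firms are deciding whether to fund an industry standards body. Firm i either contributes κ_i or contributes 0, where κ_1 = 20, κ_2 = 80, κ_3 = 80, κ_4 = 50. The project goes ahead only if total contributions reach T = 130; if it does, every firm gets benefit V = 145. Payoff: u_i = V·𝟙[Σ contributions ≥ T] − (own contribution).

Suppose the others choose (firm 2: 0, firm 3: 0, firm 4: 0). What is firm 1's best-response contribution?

0

Others' total = 0. Even contributing 20 gives 20 < 130: no benefit either way.
Best response: 0.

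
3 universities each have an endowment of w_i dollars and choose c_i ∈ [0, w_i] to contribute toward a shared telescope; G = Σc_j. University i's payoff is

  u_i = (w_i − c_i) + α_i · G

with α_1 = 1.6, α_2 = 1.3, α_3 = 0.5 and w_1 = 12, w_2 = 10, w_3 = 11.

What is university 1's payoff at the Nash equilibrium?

35.2

∂u_i/∂c_i = α_i − 1, so university i contributes w_i if α_i > 1, else 0.
α_i > 1 for i ∈ {1, 2}; NE contributions (12, 10, 0), G = 22.
u_1 = (12 − 12) + 1.6·22 = 35.2.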